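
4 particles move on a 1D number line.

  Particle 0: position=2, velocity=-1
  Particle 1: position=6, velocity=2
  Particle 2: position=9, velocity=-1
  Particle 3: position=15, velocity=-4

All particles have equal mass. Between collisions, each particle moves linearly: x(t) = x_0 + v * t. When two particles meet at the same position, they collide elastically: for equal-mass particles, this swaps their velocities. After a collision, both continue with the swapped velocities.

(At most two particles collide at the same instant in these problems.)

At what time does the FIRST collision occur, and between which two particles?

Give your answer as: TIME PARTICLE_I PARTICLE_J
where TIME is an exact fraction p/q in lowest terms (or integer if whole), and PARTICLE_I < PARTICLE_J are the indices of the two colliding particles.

Answer: 1 1 2

Derivation:
Pair (0,1): pos 2,6 vel -1,2 -> not approaching (rel speed -3 <= 0)
Pair (1,2): pos 6,9 vel 2,-1 -> gap=3, closing at 3/unit, collide at t=1
Pair (2,3): pos 9,15 vel -1,-4 -> gap=6, closing at 3/unit, collide at t=2
Earliest collision: t=1 between 1 and 2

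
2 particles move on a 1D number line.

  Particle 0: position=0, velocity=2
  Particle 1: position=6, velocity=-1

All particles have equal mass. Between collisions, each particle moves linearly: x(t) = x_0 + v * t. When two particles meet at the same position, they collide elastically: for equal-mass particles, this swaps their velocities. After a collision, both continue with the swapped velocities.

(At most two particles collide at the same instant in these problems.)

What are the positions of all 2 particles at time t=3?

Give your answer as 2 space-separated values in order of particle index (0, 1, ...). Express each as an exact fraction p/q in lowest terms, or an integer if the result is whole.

Collision at t=2: particles 0 and 1 swap velocities; positions: p0=4 p1=4; velocities now: v0=-1 v1=2
Advance to t=3 (no further collisions before then); velocities: v0=-1 v1=2; positions = 3 6

Answer: 3 6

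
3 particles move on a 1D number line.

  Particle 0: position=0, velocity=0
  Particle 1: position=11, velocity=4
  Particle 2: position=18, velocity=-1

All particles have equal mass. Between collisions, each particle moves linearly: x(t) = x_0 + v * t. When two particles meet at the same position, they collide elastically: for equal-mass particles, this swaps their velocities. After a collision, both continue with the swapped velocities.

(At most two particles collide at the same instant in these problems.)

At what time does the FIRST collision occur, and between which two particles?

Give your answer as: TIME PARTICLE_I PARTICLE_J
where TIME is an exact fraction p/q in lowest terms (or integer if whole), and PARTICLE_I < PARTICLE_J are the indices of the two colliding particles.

Pair (0,1): pos 0,11 vel 0,4 -> not approaching (rel speed -4 <= 0)
Pair (1,2): pos 11,18 vel 4,-1 -> gap=7, closing at 5/unit, collide at t=7/5
Earliest collision: t=7/5 between 1 and 2

Answer: 7/5 1 2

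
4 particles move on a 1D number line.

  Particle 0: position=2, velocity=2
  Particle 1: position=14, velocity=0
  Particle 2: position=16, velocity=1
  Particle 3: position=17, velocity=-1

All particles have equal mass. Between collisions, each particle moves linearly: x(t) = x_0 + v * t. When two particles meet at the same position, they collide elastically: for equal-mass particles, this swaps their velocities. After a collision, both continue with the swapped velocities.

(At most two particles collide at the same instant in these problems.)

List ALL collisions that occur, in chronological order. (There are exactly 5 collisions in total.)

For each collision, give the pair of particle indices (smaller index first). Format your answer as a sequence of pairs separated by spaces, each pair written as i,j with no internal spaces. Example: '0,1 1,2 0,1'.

Collision at t=1/2: particles 2 and 3 swap velocities; positions: p0=3 p1=14 p2=33/2 p3=33/2; velocities now: v0=2 v1=0 v2=-1 v3=1
Collision at t=3: particles 1 and 2 swap velocities; positions: p0=8 p1=14 p2=14 p3=19; velocities now: v0=2 v1=-1 v2=0 v3=1
Collision at t=5: particles 0 and 1 swap velocities; positions: p0=12 p1=12 p2=14 p3=21; velocities now: v0=-1 v1=2 v2=0 v3=1
Collision at t=6: particles 1 and 2 swap velocities; positions: p0=11 p1=14 p2=14 p3=22; velocities now: v0=-1 v1=0 v2=2 v3=1
Collision at t=14: particles 2 and 3 swap velocities; positions: p0=3 p1=14 p2=30 p3=30; velocities now: v0=-1 v1=0 v2=1 v3=2

Answer: 2,3 1,2 0,1 1,2 2,3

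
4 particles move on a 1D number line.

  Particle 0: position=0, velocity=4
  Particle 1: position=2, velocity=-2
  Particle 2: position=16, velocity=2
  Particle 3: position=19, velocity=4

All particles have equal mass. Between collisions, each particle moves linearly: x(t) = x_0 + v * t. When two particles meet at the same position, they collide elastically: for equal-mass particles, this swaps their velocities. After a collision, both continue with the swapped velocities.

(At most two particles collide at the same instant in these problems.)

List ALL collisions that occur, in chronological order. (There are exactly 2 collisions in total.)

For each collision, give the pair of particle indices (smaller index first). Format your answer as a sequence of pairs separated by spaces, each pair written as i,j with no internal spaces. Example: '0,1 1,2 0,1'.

Collision at t=1/3: particles 0 and 1 swap velocities; positions: p0=4/3 p1=4/3 p2=50/3 p3=61/3; velocities now: v0=-2 v1=4 v2=2 v3=4
Collision at t=8: particles 1 and 2 swap velocities; positions: p0=-14 p1=32 p2=32 p3=51; velocities now: v0=-2 v1=2 v2=4 v3=4

Answer: 0,1 1,2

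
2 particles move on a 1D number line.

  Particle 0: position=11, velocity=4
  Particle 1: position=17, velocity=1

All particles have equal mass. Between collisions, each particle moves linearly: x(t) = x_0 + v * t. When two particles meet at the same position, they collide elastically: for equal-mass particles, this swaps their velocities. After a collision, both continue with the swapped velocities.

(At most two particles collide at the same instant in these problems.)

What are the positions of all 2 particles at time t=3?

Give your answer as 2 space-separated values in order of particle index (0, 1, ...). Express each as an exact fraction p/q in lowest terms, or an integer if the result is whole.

Answer: 20 23

Derivation:
Collision at t=2: particles 0 and 1 swap velocities; positions: p0=19 p1=19; velocities now: v0=1 v1=4
Advance to t=3 (no further collisions before then); velocities: v0=1 v1=4; positions = 20 23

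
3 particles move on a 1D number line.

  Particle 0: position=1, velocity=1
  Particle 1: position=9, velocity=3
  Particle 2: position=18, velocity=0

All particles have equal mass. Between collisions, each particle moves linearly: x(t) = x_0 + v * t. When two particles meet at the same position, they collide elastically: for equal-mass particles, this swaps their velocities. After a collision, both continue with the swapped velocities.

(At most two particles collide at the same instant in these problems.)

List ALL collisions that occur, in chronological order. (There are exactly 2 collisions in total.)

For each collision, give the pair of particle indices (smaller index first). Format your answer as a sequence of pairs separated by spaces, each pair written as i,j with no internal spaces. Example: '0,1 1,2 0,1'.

Collision at t=3: particles 1 and 2 swap velocities; positions: p0=4 p1=18 p2=18; velocities now: v0=1 v1=0 v2=3
Collision at t=17: particles 0 and 1 swap velocities; positions: p0=18 p1=18 p2=60; velocities now: v0=0 v1=1 v2=3

Answer: 1,2 0,1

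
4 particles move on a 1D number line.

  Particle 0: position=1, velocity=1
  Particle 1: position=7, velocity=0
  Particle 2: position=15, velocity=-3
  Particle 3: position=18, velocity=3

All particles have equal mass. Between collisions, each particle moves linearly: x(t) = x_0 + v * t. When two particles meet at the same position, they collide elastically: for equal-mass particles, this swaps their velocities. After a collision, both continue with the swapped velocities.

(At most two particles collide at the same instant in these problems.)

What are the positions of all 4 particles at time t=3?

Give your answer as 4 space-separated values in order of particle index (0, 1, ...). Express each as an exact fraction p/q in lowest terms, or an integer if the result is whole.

Answer: 4 6 7 27

Derivation:
Collision at t=8/3: particles 1 and 2 swap velocities; positions: p0=11/3 p1=7 p2=7 p3=26; velocities now: v0=1 v1=-3 v2=0 v3=3
Advance to t=3 (no further collisions before then); velocities: v0=1 v1=-3 v2=0 v3=3; positions = 4 6 7 27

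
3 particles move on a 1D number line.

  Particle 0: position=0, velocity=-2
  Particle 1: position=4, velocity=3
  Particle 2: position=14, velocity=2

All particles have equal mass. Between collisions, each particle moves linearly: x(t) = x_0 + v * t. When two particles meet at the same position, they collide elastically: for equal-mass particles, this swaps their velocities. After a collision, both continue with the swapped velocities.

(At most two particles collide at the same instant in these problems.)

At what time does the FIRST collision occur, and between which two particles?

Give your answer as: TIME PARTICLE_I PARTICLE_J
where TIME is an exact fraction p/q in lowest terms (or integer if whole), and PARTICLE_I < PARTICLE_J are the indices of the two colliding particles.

Answer: 10 1 2

Derivation:
Pair (0,1): pos 0,4 vel -2,3 -> not approaching (rel speed -5 <= 0)
Pair (1,2): pos 4,14 vel 3,2 -> gap=10, closing at 1/unit, collide at t=10
Earliest collision: t=10 between 1 and 2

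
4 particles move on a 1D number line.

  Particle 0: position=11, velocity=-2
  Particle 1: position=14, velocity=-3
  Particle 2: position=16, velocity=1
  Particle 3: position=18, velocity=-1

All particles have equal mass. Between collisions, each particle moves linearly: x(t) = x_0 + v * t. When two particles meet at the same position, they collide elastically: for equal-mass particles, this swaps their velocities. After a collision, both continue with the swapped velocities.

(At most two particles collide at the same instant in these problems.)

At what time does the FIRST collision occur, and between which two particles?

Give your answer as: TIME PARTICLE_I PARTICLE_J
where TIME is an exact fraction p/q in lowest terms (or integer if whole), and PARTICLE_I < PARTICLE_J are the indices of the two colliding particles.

Pair (0,1): pos 11,14 vel -2,-3 -> gap=3, closing at 1/unit, collide at t=3
Pair (1,2): pos 14,16 vel -3,1 -> not approaching (rel speed -4 <= 0)
Pair (2,3): pos 16,18 vel 1,-1 -> gap=2, closing at 2/unit, collide at t=1
Earliest collision: t=1 between 2 and 3

Answer: 1 2 3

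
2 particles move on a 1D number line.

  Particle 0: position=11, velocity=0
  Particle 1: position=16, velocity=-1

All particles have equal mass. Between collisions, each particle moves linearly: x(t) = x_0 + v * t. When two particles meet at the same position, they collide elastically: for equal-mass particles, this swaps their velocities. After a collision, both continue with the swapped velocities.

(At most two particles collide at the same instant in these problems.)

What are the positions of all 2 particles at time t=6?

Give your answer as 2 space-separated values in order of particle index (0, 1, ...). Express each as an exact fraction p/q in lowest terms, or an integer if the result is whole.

Answer: 10 11

Derivation:
Collision at t=5: particles 0 and 1 swap velocities; positions: p0=11 p1=11; velocities now: v0=-1 v1=0
Advance to t=6 (no further collisions before then); velocities: v0=-1 v1=0; positions = 10 11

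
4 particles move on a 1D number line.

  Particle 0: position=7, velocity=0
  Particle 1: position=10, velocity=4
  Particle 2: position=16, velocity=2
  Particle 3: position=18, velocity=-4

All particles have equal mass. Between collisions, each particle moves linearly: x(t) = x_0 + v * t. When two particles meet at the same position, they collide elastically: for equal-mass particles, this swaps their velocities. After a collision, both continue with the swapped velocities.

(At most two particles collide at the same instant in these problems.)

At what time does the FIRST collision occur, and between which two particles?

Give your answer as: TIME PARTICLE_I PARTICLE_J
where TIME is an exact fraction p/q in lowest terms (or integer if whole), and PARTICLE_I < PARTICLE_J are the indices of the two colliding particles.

Answer: 1/3 2 3

Derivation:
Pair (0,1): pos 7,10 vel 0,4 -> not approaching (rel speed -4 <= 0)
Pair (1,2): pos 10,16 vel 4,2 -> gap=6, closing at 2/unit, collide at t=3
Pair (2,3): pos 16,18 vel 2,-4 -> gap=2, closing at 6/unit, collide at t=1/3
Earliest collision: t=1/3 between 2 and 3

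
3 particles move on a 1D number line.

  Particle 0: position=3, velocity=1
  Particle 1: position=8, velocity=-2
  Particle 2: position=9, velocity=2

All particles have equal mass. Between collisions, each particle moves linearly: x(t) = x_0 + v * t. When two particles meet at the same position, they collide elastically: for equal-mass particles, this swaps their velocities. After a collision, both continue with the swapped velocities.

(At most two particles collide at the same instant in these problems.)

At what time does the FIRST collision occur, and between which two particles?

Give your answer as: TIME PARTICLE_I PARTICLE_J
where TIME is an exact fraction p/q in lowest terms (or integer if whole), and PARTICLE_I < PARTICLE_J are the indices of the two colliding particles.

Pair (0,1): pos 3,8 vel 1,-2 -> gap=5, closing at 3/unit, collide at t=5/3
Pair (1,2): pos 8,9 vel -2,2 -> not approaching (rel speed -4 <= 0)
Earliest collision: t=5/3 between 0 and 1

Answer: 5/3 0 1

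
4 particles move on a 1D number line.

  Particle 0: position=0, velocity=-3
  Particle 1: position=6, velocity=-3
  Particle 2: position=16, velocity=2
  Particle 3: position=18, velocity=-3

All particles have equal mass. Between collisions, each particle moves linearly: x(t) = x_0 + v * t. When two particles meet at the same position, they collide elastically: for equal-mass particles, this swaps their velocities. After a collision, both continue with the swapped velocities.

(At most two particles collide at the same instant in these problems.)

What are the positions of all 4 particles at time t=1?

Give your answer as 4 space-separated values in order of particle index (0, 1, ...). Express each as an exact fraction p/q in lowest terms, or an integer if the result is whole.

Answer: -3 3 15 18

Derivation:
Collision at t=2/5: particles 2 and 3 swap velocities; positions: p0=-6/5 p1=24/5 p2=84/5 p3=84/5; velocities now: v0=-3 v1=-3 v2=-3 v3=2
Advance to t=1 (no further collisions before then); velocities: v0=-3 v1=-3 v2=-3 v3=2; positions = -3 3 15 18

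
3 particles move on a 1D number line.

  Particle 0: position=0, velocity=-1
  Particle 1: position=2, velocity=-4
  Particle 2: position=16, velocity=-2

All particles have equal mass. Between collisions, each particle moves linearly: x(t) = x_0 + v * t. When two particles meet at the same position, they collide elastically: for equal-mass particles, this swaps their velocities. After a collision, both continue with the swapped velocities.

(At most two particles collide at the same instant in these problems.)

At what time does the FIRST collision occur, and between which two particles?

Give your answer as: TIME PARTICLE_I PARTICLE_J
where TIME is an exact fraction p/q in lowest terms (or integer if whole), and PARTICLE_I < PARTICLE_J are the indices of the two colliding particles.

Answer: 2/3 0 1

Derivation:
Pair (0,1): pos 0,2 vel -1,-4 -> gap=2, closing at 3/unit, collide at t=2/3
Pair (1,2): pos 2,16 vel -4,-2 -> not approaching (rel speed -2 <= 0)
Earliest collision: t=2/3 between 0 and 1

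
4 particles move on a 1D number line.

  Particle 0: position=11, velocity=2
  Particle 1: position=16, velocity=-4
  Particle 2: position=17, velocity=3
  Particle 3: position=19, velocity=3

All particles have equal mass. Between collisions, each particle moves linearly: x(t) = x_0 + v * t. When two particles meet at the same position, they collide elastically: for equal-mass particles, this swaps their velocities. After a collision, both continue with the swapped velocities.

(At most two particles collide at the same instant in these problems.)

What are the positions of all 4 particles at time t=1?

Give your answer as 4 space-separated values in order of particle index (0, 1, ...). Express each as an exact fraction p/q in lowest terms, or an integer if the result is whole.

Collision at t=5/6: particles 0 and 1 swap velocities; positions: p0=38/3 p1=38/3 p2=39/2 p3=43/2; velocities now: v0=-4 v1=2 v2=3 v3=3
Advance to t=1 (no further collisions before then); velocities: v0=-4 v1=2 v2=3 v3=3; positions = 12 13 20 22

Answer: 12 13 20 22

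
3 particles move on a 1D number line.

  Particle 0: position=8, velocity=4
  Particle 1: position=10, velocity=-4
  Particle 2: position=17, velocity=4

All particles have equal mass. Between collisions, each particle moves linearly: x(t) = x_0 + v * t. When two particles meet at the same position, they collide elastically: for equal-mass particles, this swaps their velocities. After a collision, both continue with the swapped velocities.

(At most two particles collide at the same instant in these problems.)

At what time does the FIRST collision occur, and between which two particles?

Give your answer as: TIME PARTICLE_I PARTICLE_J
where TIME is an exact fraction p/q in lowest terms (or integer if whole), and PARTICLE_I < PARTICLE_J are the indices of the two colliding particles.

Pair (0,1): pos 8,10 vel 4,-4 -> gap=2, closing at 8/unit, collide at t=1/4
Pair (1,2): pos 10,17 vel -4,4 -> not approaching (rel speed -8 <= 0)
Earliest collision: t=1/4 between 0 and 1

Answer: 1/4 0 1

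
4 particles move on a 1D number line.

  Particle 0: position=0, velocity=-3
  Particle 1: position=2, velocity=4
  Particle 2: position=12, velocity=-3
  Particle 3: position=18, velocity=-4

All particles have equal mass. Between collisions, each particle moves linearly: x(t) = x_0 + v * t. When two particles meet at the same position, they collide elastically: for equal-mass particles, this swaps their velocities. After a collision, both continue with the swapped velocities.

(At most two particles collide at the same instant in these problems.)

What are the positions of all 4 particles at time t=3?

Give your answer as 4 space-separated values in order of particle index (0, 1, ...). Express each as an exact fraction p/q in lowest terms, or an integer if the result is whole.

Collision at t=10/7: particles 1 and 2 swap velocities; positions: p0=-30/7 p1=54/7 p2=54/7 p3=86/7; velocities now: v0=-3 v1=-3 v2=4 v3=-4
Collision at t=2: particles 2 and 3 swap velocities; positions: p0=-6 p1=6 p2=10 p3=10; velocities now: v0=-3 v1=-3 v2=-4 v3=4
Advance to t=3 (no further collisions before then); velocities: v0=-3 v1=-3 v2=-4 v3=4; positions = -9 3 6 14

Answer: -9 3 6 14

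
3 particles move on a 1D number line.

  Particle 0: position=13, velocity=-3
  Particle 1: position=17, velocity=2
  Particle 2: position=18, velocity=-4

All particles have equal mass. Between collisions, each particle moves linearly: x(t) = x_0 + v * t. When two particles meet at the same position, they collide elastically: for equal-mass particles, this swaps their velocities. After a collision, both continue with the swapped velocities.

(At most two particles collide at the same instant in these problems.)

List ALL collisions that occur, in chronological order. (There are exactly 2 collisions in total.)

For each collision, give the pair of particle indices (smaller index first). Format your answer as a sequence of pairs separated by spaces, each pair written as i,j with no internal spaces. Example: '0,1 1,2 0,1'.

Answer: 1,2 0,1

Derivation:
Collision at t=1/6: particles 1 and 2 swap velocities; positions: p0=25/2 p1=52/3 p2=52/3; velocities now: v0=-3 v1=-4 v2=2
Collision at t=5: particles 0 and 1 swap velocities; positions: p0=-2 p1=-2 p2=27; velocities now: v0=-4 v1=-3 v2=2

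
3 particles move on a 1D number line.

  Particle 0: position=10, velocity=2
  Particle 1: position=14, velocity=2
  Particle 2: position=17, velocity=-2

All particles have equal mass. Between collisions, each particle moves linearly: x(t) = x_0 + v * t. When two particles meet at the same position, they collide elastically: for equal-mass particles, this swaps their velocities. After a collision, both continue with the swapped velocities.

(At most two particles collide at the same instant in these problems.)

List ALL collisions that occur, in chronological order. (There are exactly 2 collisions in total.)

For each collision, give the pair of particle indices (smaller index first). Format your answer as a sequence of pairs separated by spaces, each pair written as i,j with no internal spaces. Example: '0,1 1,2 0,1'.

Answer: 1,2 0,1

Derivation:
Collision at t=3/4: particles 1 and 2 swap velocities; positions: p0=23/2 p1=31/2 p2=31/2; velocities now: v0=2 v1=-2 v2=2
Collision at t=7/4: particles 0 and 1 swap velocities; positions: p0=27/2 p1=27/2 p2=35/2; velocities now: v0=-2 v1=2 v2=2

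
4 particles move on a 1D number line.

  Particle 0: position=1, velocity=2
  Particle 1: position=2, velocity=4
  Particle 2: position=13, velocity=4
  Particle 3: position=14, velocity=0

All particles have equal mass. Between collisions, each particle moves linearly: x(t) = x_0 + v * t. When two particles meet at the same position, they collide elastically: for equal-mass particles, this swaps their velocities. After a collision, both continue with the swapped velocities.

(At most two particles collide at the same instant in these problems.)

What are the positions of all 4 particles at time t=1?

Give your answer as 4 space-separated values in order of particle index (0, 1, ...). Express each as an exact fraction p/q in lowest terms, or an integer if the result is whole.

Collision at t=1/4: particles 2 and 3 swap velocities; positions: p0=3/2 p1=3 p2=14 p3=14; velocities now: v0=2 v1=4 v2=0 v3=4
Advance to t=1 (no further collisions before then); velocities: v0=2 v1=4 v2=0 v3=4; positions = 3 6 14 17

Answer: 3 6 14 17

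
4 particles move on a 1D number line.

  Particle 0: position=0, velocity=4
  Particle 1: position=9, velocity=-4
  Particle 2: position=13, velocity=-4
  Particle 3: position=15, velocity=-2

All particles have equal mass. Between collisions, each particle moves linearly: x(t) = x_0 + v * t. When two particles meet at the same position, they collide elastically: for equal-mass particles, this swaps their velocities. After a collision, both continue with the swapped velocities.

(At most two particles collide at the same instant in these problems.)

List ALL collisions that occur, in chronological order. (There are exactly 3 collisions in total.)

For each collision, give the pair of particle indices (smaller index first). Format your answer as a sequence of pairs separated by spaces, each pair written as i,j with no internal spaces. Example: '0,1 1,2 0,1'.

Answer: 0,1 1,2 2,3

Derivation:
Collision at t=9/8: particles 0 and 1 swap velocities; positions: p0=9/2 p1=9/2 p2=17/2 p3=51/4; velocities now: v0=-4 v1=4 v2=-4 v3=-2
Collision at t=13/8: particles 1 and 2 swap velocities; positions: p0=5/2 p1=13/2 p2=13/2 p3=47/4; velocities now: v0=-4 v1=-4 v2=4 v3=-2
Collision at t=5/2: particles 2 and 3 swap velocities; positions: p0=-1 p1=3 p2=10 p3=10; velocities now: v0=-4 v1=-4 v2=-2 v3=4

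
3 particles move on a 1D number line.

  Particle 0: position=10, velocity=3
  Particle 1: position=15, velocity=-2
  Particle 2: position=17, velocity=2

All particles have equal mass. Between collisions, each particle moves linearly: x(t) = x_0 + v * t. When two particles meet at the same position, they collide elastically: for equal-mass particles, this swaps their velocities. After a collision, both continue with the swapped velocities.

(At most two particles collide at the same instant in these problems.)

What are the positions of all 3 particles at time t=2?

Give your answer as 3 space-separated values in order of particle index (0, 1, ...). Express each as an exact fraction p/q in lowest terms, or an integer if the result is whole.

Collision at t=1: particles 0 and 1 swap velocities; positions: p0=13 p1=13 p2=19; velocities now: v0=-2 v1=3 v2=2
Advance to t=2 (no further collisions before then); velocities: v0=-2 v1=3 v2=2; positions = 11 16 21

Answer: 11 16 21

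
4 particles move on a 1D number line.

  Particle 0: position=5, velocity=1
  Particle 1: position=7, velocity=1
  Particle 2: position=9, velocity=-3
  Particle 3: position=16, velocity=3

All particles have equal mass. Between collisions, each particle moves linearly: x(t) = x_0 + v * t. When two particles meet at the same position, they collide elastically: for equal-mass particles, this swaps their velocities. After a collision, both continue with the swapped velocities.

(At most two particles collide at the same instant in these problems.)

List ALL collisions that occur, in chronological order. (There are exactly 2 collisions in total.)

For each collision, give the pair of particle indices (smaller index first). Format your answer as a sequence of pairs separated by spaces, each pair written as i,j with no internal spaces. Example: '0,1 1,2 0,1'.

Collision at t=1/2: particles 1 and 2 swap velocities; positions: p0=11/2 p1=15/2 p2=15/2 p3=35/2; velocities now: v0=1 v1=-3 v2=1 v3=3
Collision at t=1: particles 0 and 1 swap velocities; positions: p0=6 p1=6 p2=8 p3=19; velocities now: v0=-3 v1=1 v2=1 v3=3

Answer: 1,2 0,1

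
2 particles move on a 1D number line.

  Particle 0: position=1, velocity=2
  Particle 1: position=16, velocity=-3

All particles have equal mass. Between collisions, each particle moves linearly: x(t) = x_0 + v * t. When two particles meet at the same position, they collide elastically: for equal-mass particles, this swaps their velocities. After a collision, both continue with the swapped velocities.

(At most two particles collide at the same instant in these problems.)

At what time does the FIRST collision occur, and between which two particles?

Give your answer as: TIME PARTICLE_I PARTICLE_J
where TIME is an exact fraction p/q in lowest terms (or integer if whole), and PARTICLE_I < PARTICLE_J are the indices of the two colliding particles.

Answer: 3 0 1

Derivation:
Pair (0,1): pos 1,16 vel 2,-3 -> gap=15, closing at 5/unit, collide at t=3
Earliest collision: t=3 between 0 and 1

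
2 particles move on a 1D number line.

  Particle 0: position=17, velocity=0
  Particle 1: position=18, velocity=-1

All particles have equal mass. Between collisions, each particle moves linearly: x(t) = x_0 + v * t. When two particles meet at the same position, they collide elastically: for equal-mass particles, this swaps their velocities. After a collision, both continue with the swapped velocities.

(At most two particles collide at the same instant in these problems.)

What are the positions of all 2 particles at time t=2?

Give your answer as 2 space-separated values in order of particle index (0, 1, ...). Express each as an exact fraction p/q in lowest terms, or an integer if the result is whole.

Collision at t=1: particles 0 and 1 swap velocities; positions: p0=17 p1=17; velocities now: v0=-1 v1=0
Advance to t=2 (no further collisions before then); velocities: v0=-1 v1=0; positions = 16 17

Answer: 16 17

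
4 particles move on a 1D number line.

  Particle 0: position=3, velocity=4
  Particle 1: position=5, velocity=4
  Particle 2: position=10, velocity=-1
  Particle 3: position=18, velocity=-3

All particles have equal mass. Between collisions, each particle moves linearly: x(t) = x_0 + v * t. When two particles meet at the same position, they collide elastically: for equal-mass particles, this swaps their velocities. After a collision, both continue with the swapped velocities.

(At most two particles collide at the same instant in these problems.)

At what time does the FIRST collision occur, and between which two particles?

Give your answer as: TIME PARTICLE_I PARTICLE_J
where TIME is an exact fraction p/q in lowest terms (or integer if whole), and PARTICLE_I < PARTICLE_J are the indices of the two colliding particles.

Pair (0,1): pos 3,5 vel 4,4 -> not approaching (rel speed 0 <= 0)
Pair (1,2): pos 5,10 vel 4,-1 -> gap=5, closing at 5/unit, collide at t=1
Pair (2,3): pos 10,18 vel -1,-3 -> gap=8, closing at 2/unit, collide at t=4
Earliest collision: t=1 between 1 and 2

Answer: 1 1 2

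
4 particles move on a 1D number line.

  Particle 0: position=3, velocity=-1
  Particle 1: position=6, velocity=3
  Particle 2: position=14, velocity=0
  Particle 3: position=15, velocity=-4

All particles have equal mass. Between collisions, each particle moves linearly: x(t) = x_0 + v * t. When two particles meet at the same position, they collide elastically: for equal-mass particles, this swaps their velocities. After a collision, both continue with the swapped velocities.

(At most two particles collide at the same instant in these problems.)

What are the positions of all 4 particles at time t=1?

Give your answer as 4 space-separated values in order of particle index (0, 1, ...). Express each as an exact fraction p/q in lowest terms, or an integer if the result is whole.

Collision at t=1/4: particles 2 and 3 swap velocities; positions: p0=11/4 p1=27/4 p2=14 p3=14; velocities now: v0=-1 v1=3 v2=-4 v3=0
Advance to t=1 (no further collisions before then); velocities: v0=-1 v1=3 v2=-4 v3=0; positions = 2 9 11 14

Answer: 2 9 11 14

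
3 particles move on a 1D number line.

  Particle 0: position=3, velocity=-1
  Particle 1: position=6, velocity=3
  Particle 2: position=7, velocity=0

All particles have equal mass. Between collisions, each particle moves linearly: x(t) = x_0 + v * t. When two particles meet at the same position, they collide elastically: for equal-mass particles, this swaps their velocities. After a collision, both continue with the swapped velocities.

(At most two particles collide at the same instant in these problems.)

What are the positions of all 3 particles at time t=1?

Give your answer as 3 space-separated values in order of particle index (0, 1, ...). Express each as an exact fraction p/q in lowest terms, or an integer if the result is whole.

Answer: 2 7 9

Derivation:
Collision at t=1/3: particles 1 and 2 swap velocities; positions: p0=8/3 p1=7 p2=7; velocities now: v0=-1 v1=0 v2=3
Advance to t=1 (no further collisions before then); velocities: v0=-1 v1=0 v2=3; positions = 2 7 9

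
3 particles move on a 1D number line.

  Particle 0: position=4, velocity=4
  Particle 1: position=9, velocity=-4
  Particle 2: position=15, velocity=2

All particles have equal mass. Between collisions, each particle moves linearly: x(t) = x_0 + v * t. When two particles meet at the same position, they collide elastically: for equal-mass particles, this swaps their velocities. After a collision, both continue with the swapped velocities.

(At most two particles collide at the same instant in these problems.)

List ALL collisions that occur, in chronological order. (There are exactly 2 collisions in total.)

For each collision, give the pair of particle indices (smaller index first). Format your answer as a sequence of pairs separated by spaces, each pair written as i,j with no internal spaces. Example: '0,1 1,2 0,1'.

Answer: 0,1 1,2

Derivation:
Collision at t=5/8: particles 0 and 1 swap velocities; positions: p0=13/2 p1=13/2 p2=65/4; velocities now: v0=-4 v1=4 v2=2
Collision at t=11/2: particles 1 and 2 swap velocities; positions: p0=-13 p1=26 p2=26; velocities now: v0=-4 v1=2 v2=4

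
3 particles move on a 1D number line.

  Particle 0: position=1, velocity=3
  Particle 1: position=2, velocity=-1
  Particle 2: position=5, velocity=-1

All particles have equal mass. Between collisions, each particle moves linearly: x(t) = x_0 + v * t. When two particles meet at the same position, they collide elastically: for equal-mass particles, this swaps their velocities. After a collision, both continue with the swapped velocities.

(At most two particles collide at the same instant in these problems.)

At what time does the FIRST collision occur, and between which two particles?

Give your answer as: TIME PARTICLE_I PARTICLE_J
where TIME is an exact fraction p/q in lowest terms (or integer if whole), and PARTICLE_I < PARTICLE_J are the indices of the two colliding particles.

Answer: 1/4 0 1

Derivation:
Pair (0,1): pos 1,2 vel 3,-1 -> gap=1, closing at 4/unit, collide at t=1/4
Pair (1,2): pos 2,5 vel -1,-1 -> not approaching (rel speed 0 <= 0)
Earliest collision: t=1/4 between 0 and 1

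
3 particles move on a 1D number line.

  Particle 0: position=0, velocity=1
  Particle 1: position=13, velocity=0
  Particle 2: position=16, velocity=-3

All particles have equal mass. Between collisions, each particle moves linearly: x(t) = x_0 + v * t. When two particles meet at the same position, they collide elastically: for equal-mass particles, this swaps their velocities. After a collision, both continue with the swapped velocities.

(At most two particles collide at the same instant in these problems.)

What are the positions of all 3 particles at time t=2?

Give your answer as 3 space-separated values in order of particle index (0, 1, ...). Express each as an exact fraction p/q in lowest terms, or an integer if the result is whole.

Collision at t=1: particles 1 and 2 swap velocities; positions: p0=1 p1=13 p2=13; velocities now: v0=1 v1=-3 v2=0
Advance to t=2 (no further collisions before then); velocities: v0=1 v1=-3 v2=0; positions = 2 10 13

Answer: 2 10 13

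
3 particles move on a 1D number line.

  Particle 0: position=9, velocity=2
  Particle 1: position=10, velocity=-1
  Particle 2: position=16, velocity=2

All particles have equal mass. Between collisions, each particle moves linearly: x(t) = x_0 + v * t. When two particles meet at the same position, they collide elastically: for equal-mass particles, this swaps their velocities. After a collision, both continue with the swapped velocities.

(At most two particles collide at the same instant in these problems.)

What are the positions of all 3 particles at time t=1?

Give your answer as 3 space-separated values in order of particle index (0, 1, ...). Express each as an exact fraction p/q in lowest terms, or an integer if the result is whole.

Answer: 9 11 18

Derivation:
Collision at t=1/3: particles 0 and 1 swap velocities; positions: p0=29/3 p1=29/3 p2=50/3; velocities now: v0=-1 v1=2 v2=2
Advance to t=1 (no further collisions before then); velocities: v0=-1 v1=2 v2=2; positions = 9 11 18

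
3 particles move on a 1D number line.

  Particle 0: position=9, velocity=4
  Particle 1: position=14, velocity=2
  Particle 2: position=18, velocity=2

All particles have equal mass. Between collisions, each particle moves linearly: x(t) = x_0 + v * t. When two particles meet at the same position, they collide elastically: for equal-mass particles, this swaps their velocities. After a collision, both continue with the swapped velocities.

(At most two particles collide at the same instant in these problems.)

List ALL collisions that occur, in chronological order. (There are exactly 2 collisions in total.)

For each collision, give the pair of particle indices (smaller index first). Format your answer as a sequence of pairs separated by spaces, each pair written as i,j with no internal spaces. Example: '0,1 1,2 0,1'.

Answer: 0,1 1,2

Derivation:
Collision at t=5/2: particles 0 and 1 swap velocities; positions: p0=19 p1=19 p2=23; velocities now: v0=2 v1=4 v2=2
Collision at t=9/2: particles 1 and 2 swap velocities; positions: p0=23 p1=27 p2=27; velocities now: v0=2 v1=2 v2=4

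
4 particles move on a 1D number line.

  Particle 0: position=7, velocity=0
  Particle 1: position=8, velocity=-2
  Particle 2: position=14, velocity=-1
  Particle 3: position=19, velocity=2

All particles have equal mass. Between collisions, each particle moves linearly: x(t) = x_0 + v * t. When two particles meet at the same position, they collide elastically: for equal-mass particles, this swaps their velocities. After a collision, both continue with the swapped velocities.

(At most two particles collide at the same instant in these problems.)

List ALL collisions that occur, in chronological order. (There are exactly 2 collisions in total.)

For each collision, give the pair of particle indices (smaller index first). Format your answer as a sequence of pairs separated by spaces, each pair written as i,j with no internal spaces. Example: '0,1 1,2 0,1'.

Collision at t=1/2: particles 0 and 1 swap velocities; positions: p0=7 p1=7 p2=27/2 p3=20; velocities now: v0=-2 v1=0 v2=-1 v3=2
Collision at t=7: particles 1 and 2 swap velocities; positions: p0=-6 p1=7 p2=7 p3=33; velocities now: v0=-2 v1=-1 v2=0 v3=2

Answer: 0,1 1,2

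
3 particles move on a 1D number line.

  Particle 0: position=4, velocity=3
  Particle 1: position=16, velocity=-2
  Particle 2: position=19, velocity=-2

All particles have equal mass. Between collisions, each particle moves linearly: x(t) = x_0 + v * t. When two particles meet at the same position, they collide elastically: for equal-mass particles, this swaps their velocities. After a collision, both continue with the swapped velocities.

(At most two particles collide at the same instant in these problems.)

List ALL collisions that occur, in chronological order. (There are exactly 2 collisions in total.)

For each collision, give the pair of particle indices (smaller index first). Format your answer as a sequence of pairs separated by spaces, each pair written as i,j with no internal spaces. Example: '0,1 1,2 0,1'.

Collision at t=12/5: particles 0 and 1 swap velocities; positions: p0=56/5 p1=56/5 p2=71/5; velocities now: v0=-2 v1=3 v2=-2
Collision at t=3: particles 1 and 2 swap velocities; positions: p0=10 p1=13 p2=13; velocities now: v0=-2 v1=-2 v2=3

Answer: 0,1 1,2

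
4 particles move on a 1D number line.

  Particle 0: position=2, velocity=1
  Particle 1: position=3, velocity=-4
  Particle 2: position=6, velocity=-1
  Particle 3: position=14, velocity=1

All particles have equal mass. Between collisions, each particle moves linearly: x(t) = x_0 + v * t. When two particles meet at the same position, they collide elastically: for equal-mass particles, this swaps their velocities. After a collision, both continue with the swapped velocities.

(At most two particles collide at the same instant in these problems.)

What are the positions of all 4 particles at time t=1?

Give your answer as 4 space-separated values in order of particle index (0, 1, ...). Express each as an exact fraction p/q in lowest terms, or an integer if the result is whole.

Answer: -1 3 5 15

Derivation:
Collision at t=1/5: particles 0 and 1 swap velocities; positions: p0=11/5 p1=11/5 p2=29/5 p3=71/5; velocities now: v0=-4 v1=1 v2=-1 v3=1
Advance to t=1 (no further collisions before then); velocities: v0=-4 v1=1 v2=-1 v3=1; positions = -1 3 5 15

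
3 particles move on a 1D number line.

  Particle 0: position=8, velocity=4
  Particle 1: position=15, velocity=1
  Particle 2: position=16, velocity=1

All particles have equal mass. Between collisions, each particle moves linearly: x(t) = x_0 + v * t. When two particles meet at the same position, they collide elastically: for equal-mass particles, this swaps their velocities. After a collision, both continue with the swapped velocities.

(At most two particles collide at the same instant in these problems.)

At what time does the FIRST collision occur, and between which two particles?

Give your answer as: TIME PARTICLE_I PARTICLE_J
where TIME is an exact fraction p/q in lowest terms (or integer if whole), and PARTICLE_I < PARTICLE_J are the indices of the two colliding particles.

Answer: 7/3 0 1

Derivation:
Pair (0,1): pos 8,15 vel 4,1 -> gap=7, closing at 3/unit, collide at t=7/3
Pair (1,2): pos 15,16 vel 1,1 -> not approaching (rel speed 0 <= 0)
Earliest collision: t=7/3 between 0 and 1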